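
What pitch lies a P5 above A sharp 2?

The fifth takes the letter from A up to E.
A perfect fifth spans 7 semitones, so from A#2 the target pitch is E#3.

E sharp 3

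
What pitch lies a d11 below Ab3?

Four letters down from A (plus an octave) reaches E.
Moving 16 semitones down from Ab3 (the size of a diminished eleventh) reaches E2.

E2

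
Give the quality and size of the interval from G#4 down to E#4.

m3

Descending from G#4 to E#4 is the same interval as ascending E#4 to G#4.
E to G spans three letter names (E-F-G), so the interval is some kind of third.
E#4 to G#4 is 3 semitones, a half step short of the major third (4), so this is minor.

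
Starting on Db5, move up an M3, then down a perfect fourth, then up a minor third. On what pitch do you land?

A major third up from Db5 is F5.
A perfect fourth down from F5 is C5.
A minor third up from C5 is Eb5.

Eb5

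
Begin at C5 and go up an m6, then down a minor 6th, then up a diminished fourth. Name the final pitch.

Fb5

Up a minor sixth from C5: Ab5 (8 semitones up).
A minor sixth down from Ab5 is C5.
C5 up a diminished fourth → Fb5 (4 semitones).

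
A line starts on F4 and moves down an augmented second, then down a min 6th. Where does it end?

F4 down an augmented second → Ebb4 (3 semitones).
Down a minor sixth from Ebb4: Gb3 (8 semitones down).

Gb3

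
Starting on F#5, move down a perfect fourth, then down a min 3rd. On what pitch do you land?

A#4

F#5 down a perfect fourth → C#5 (5 semitones).
A minor third down from C#5 is A#4.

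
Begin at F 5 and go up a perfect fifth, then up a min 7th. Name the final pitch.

B flat 6

F5 up a perfect fifth → C6 (7 semitones).
C6 up a minor seventh → Bb6 (10 semitones).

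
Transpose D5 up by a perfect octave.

D6

The letter stays D (same as the start), shifted an octave up.
Moving 12 semitones up from D5 (the size of a perfect octave) reaches D6.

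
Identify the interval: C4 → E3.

minor 6th

Descending from C4 to E3 is the same interval as ascending E3 to C4.
E to C spans six letter names (E-F-G-A-B-C): a sixth.
E3 to C4 is 8 semitones, a half step short of the major sixth (9), so this is minor.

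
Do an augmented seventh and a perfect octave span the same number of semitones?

An augmented seventh = 12 semitones = a perfect octave; enharmonically equal.

Yes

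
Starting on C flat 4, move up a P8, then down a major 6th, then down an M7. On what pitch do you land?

F double-flat 3

Up a perfect octave from Cb4: Cb5 (12 semitones up).
Down a major sixth from Cb5: Ebb4 (9 semitones down).
A major seventh down from Ebb4 is Fbb3.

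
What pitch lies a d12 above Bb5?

Fb7

The twelfth's letter: B up five letter names plus an octave → F.
Moving 18 semitones up from Bb5 (the size of a diminished twelfth) reaches Fb7.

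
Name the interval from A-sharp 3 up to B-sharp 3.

major second

A to B spans two letter names (A-B) — that makes it a second of some quality.
The major second spans 2 semitones, and A#3 to B#3 is exactly 2 semitones — so this is a major second.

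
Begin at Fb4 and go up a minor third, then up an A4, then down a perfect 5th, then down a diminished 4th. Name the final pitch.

D4

Up a minor third from Fb4: Abb4 (3 semitones up).
An augmented fourth up from Abb4 is Db5.
A perfect fifth down from Db5 is Gb4.
A diminished fourth down from Gb4 is D4.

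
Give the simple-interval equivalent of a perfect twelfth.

Each octave removed subtracts seven from the number: 12 − 7 = 5.
So a perfect twelfth is an octave plus a perfect fifth. The quality is unchanged.

perfect fifth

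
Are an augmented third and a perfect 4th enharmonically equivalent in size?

Yes

An augmented third spans 5 semitones, and a perfect fourth also spans 5 semitones — they're enharmonic.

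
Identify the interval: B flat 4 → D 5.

major third

B to D spans three letter names (B-C-D) — that makes it a third of some quality.
Counting semitones, Bb4→D5 is 4, which is the major third.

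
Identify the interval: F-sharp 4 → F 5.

d8

F to F is the same letter name, plus an octave — that makes it an octave of some quality.
F#4 to F5 spans 11 semitones — one semitone narrower than the perfect octave (12) — giving a diminished octave.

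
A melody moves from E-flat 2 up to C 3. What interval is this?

M6

E to C spans six letter names (E-F-G-A-B-C): a sixth.
Counting semitones, Eb2→C3 is 9, which is the major sixth.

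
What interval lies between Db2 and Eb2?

D to E spans two letter names (D-E): a second.
Counting semitones, Db2→Eb2 is 2, which is the major second.

major second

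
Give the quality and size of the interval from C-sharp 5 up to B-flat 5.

d7

C to B spans seven letter names (C-D-E-F-G-A-B), so the interval is some kind of seventh.
A major seventh would be 11 semitones; C#5 to Bb5 is 9, two semitones narrower, so the interval is diminished.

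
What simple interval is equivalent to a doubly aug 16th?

doubly augmented second

Take out 2 octaves (14 from the number): 16 − 14 = 2.
Quality carries through unchanged, so the simple form is a doubly augmented second.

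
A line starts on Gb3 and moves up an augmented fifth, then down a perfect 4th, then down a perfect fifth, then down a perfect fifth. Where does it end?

An augmented fifth up from Gb3 is D4.
Down a perfect fourth from D4: A3 (5 semitones down).
A perfect fifth down from A3 is D3.
D3 down a perfect fifth → G2 (7 semitones).

G2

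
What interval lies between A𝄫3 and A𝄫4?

A to A is the same letter name, plus an octave — that makes it an octave of some quality.
Counting semitones, Abb3→Abb4 is 12, which is the perfect octave.

perfect octave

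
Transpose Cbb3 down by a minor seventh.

Dbb2

The seventh takes the letter from C down to D.
Moving 10 semitones down from Cbb3 (the size of a minor seventh) reaches Dbb2.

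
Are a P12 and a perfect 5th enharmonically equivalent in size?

A perfect twelfth spans 19 semitones; a perfect fifth spans 7 semitones. They differ by 12.

No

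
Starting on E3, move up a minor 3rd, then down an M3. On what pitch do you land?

Eb3

A minor third up from E3 is G3.
A major third down from G3 is Eb3.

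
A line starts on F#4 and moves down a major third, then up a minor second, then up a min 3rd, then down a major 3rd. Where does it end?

Down a major third from F#4: D4 (4 semitones down).
D4 up a minor second → Eb4 (1 semitone).
Eb4 up a minor third → Gb4 (3 semitones).
Gb4 down a major third → Ebb4 (4 semitones).

Ebb4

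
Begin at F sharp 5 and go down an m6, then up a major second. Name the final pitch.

Down a minor sixth from F#5: A#4 (8 semitones down).
A major second up from A#4 is B#4.

B sharp 4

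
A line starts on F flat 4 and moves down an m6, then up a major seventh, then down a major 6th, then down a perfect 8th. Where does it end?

B flat 2

Fb4 down a minor sixth → Ab3 (8 semitones).
Up a major seventh from Ab3: G4 (11 semitones up).
G4 down a major sixth → Bb3 (9 semitones).
Bb3 down a perfect octave → Bb2 (12 semitones).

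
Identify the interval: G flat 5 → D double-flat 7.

G to D spans five letter names (G-A-B-C-D), plus an octave, so the interval is some kind of twelfth.
Gb5 to Dbb7 spans 18 semitones — one semitone narrower than the perfect twelfth (19) — giving a diminished twelfth.
(Equivalently, a compound diminished fifth: a diminished fifth plus an octave.)

d12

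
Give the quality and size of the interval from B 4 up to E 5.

perfect fourth

B to E spans four letter names (B-C-D-E) — that makes it a fourth of some quality.
The perfect fourth spans 5 semitones, and B4 to E5 is exactly 5 semitones — so this is a perfect fourth.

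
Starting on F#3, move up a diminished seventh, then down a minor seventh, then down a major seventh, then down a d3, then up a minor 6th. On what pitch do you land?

C3

Up a diminished seventh from F#3: Eb4 (9 semitones up).
Eb4 down a minor seventh → F3 (10 semitones).
A major seventh down from F3 is Gb2.
Gb2 down a diminished third → E2 (2 semitones).
Up a minor sixth from E2: C3 (8 semitones up).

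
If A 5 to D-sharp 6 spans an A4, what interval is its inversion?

diminished 5th

The rule of nine gives the new number: 9 − 4 = 5, so a fourth becomes a fifth.
Quality inverts too: augmented becomes diminished. That makes the inversion a diminished fifth.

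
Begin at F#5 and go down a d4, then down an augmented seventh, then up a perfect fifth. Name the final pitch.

Down a diminished fourth from F#5: C##5 (4 semitones down).
Down an augmented seventh from C##5: D4 (12 semitones down).
Up a perfect fifth from D4: A4 (7 semitones up).

A4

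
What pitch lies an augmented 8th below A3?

For an octave the letter name doesn't change: still A, an octave down.
An augmented octave is 13 semitones; 13 semitones down from A3 gives Ab2.

Ab2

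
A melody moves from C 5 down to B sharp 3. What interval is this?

d9

Descending from C5 to B#3 is the same interval as ascending B#3 to C5.
B to C spans two letter names (B-C), plus an octave, so the interval is some kind of ninth.
The major ninth is 14 semitones; here we have 12, two semitones narrower: diminished.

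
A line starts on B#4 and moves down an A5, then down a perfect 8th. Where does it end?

E3

An augmented fifth down from B#4 is E4.
Down a perfect octave from E4: E3 (12 semitones down).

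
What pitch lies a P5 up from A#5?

E#6

The fifth takes the letter from A up to E.
A perfect fifth spans 7 semitones, so from A#5 the target pitch is E#6.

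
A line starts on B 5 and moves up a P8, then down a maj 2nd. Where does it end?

A 6

B5 up a perfect octave → B6 (12 semitones).
B6 down a major second → A6 (2 semitones).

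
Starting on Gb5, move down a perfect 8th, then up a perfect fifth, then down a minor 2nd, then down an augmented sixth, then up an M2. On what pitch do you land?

A perfect octave down from Gb5 is Gb4.
Gb4 up a perfect fifth → Db5 (7 semitones).
Db5 down a minor second → C5 (1 semitone).
C5 down an augmented sixth → Ebb4 (10 semitones).
Ebb4 up a major second → Fb4 (2 semitones).

Fb4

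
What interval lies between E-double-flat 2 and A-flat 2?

E to A spans four letter names (E-F-G-A), so the interval is some kind of fourth.
Ebb2 to Ab2 spans 6 semitones — one semitone wider than the perfect fourth (5) — giving an augmented fourth.

A4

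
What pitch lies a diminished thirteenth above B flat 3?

G double-flat 5

The thirteenth's letter: B up six letter names plus an octave → G.
A diminished thirteenth is 19 semitones; 19 semitones up from Bb3 gives Gbb5.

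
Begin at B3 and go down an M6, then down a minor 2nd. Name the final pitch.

C#3

B3 down a major sixth → D3 (9 semitones).
Down a minor second from D3: C#3 (1 semitone down).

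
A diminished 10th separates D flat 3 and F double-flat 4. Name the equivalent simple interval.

diminished 3rd

Take out an octave (7 from the number): 10 − 7 = 3.
Quality carries through unchanged, so the simple form is a diminished third.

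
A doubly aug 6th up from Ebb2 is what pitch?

The sixth takes the letter from E up to C.
Moving 11 semitones up from Ebb2 (the size of a doubly augmented sixth) reaches C#3.

C#3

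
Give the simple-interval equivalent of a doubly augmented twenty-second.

Subtracting seven from the interval number removes an octave: 22 − 14 = 8.
So a doubly augmented twenty-second is 2 octaves plus a doubly augmented octave. The quality is unchanged.

AA8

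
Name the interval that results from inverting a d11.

First reduce the compound diminished eleventh to its simple form, a diminished fourth.
The rule of nine gives the new number: 9 − 4 = 5, so a fourth becomes a fifth.
The quality also flips — diminished becomes augmented — giving an augmented fifth.

A5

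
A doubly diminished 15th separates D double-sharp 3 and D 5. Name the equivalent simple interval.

Subtracting seven from the interval number removes an octave: 15 − 7 = 8.
So a doubly diminished fifteenth is an octave plus a doubly diminished octave. The quality is unchanged.

dd8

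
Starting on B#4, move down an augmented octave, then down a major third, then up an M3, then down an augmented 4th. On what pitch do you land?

F3

B#4 down an augmented octave → B3 (13 semitones).
Down a major third from B3: G3 (4 semitones down).
Up a major third from G3: B3 (4 semitones up).
B3 down an augmented fourth → F3 (6 semitones).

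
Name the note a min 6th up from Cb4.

Abb4

The sixth takes the letter from C up to A.
A minor sixth is 8 semitones; 8 semitones up from Cb4 gives Abb4.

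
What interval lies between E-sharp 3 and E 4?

E to E is the same letter name, plus an octave: an octave.
A perfect octave would be 12 semitones; E#3 to E4 is 11, one semitone narrower, so the interval is diminished.

diminished octave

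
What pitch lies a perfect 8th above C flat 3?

C flat 4

The letter stays C (same as the start), shifted an octave up.
Moving 12 semitones up from Cb3 (the size of a perfect octave) reaches Cb4.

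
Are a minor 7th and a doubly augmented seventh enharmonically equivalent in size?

No

A minor seventh is 10 semitones but a doubly augmented seventh is 13 semitones — different sizes.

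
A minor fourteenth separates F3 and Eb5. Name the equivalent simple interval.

minor seventh

Subtracting seven from the interval number removes an octave: 14 − 7 = 7.
That makes a minor fourteenth a compound minor seventh — an octave plus a minor seventh.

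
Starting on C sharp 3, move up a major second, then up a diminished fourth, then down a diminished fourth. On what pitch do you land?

D sharp 3

Up a major second from C#3: D#3 (2 semitones up).
D#3 up a diminished fourth → G3 (4 semitones).
Down a diminished fourth from G3: D#3 (4 semitones down).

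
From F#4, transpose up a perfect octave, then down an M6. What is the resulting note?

A4

F#4 up a perfect octave → F#5 (12 semitones).
F#5 down a major sixth → A4 (9 semitones).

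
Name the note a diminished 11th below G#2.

D##1

Four letters down from G (plus an octave) reaches D.
A diminished eleventh spans 16 semitones, so from G#2 the target pitch is D##1.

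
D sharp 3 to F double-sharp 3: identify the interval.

D to F spans three letter names (D-E-F) — that makes it a third of some quality.
Counting semitones, D#3→F##3 is 4, which is the major third.

major third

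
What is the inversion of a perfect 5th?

Inverted interval numbers add to nine, so a fifth pairs with a fourth (5 + 4 = 9).
And perfect stays perfect under inversion, so we get a perfect fourth.

perfect fourth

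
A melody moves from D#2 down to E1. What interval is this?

major 7th

Descending from D#2 to E1 is the same interval as ascending E1 to D#2.
E to D spans seven letter names (E-F-G-A-B-C-D), so the interval is some kind of seventh.
Counting semitones, E1→D#2 is 11, which is the major seventh.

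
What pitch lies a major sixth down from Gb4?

Bbb3

The sixth takes the letter from G down to B.
A major sixth is 9 semitones; 9 semitones down from Gb4 gives Bbb3.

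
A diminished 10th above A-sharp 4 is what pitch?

C 6

Three letters up from A (plus an octave) reaches C.
A diminished tenth is 14 semitones; 14 semitones up from A#4 gives C6.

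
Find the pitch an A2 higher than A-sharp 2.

The second takes the letter from A up to B.
An augmented second is 3 semitones; 3 semitones up from A#2 gives B##2.

B-double-sharp 2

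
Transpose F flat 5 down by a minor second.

The second takes the letter from F down to E.
Moving 1 semitone down from Fb5 (the size of a minor second) reaches Eb5.

E flat 5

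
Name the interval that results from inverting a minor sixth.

M3

Inverted interval numbers add to nine, so a sixth pairs with a third (6 + 3 = 9).
And minor becomes major under inversion, so we get a major third.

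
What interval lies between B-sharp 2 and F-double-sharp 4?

perfect twelfth

B to F spans five letter names (B-C-D-E-F), plus an octave — that makes it a twelfth of some quality.
Counting semitones, B#2→F##4 is 19, which is the perfect twelfth.
(Equivalently, a compound perfect fifth: a perfect fifth plus an octave.)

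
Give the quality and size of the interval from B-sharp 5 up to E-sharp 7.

B to E spans four letter names (B-C-D-E), plus an octave: an eleventh.
The perfect eleventh spans 17 semitones, and B#5 to E#7 is exactly 17 semitones — so this is a perfect eleventh.
(Equivalently, a compound perfect fourth: a perfect fourth plus an octave.)

perfect eleventh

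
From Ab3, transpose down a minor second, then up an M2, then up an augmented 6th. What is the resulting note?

Ab3 down a minor second → G3 (1 semitone).
A major second up from G3 is A3.
A3 up an augmented sixth → F##4 (10 semitones).

F##4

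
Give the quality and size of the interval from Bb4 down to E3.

d12

Descending from Bb4 to E3 is the same interval as ascending E3 to Bb4.
E to B spans five letter names (E-F-G-A-B), plus an octave, so the interval is some kind of twelfth.
A perfect twelfth would be 19 semitones; E3 to Bb4 is 18, one semitone narrower, so the interval is diminished.
(Equivalently, a compound diminished fifth: a diminished fifth plus an octave.)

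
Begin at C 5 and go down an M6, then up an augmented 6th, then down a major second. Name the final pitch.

B 4

Down a major sixth from C5: Eb4 (9 semitones down).
Up an augmented sixth from Eb4: C#5 (10 semitones up).
C#5 down a major second → B4 (2 semitones).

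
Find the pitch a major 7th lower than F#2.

G1

Seven letter names down from F: G.
A major seventh spans 11 semitones, so from F#2 the target pitch is G1.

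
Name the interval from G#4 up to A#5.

G to A spans two letter names (G-A), plus an octave, so the interval is some kind of ninth.
The major ninth spans 14 semitones, and G#4 to A#5 is exactly 14 semitones — so this is a major ninth.
(Equivalently, a compound major second: a major second plus an octave.)

major ninth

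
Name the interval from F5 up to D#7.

A13

F to D spans six letter names (F-G-A-B-C-D), plus an octave: a thirteenth.
The major thirteenth is 21 semitones; here we have 22, one semitone wider: augmented.
(Equivalently, a compound augmented sixth: an augmented sixth plus an octave.)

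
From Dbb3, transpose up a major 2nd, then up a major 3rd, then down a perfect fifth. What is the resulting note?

Cb3

Up a major second from Dbb3: Ebb3 (2 semitones up).
A major third up from Ebb3 is Gb3.
Down a perfect fifth from Gb3: Cb3 (7 semitones down).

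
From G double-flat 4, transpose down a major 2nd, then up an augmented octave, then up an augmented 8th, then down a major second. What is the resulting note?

Down a major second from Gbb4: Fbb4 (2 semitones down).
Fbb4 up an augmented octave → Fb5 (13 semitones).
Up an augmented octave from Fb5: F6 (13 semitones up).
Down a major second from F6: Eb6 (2 semitones down).

E flat 6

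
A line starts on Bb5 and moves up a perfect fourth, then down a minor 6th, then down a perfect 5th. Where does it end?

C5

Up a perfect fourth from Bb5: Eb6 (5 semitones up).
Down a minor sixth from Eb6: G5 (8 semitones down).
Down a perfect fifth from G5: C5 (7 semitones down).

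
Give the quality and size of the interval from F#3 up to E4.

minor seventh

F to E spans seven letter names (F-G-A-B-C-D-E), so the interval is some kind of seventh.
F#3 to E4 is 10 semitones, a half step short of the major seventh (11), so this is minor.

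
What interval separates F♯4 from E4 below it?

major second

Descending from F#4 to E4 is the same interval as ascending E4 to F#4.
E to F spans two letter names (E-F), so the interval is some kind of second.
E4 to F#4 is 2 semitones, matching the major second exactly, so the quality is major.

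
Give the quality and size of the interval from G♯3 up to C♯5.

P11

G to C spans four letter names (G-A-B-C), plus an octave — that makes it an eleventh of some quality.
G#3 to C#5 is 17 semitones, matching the perfect eleventh exactly, so the quality is perfect.
(Equivalently, a compound perfect fourth: a perfect fourth plus an octave.)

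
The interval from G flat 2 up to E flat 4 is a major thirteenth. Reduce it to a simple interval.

Take out an octave (7 from the number): 13 − 7 = 6.
Quality carries through unchanged, so the simple form is a major sixth.

major 6th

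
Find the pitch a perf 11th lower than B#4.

F##3

Four letters down from B (plus an octave) reaches F.
A perfect eleventh is 17 semitones; 17 semitones down from B#4 gives F##3.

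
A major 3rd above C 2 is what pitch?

Three letter names up from C: E.
A major third spans 4 semitones, so from C2 the target pitch is E2.

E 2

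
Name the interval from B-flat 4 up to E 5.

augmented fourth

B to E spans four letter names (B-C-D-E) — that makes it a fourth of some quality.
The perfect fourth is 5 semitones; here we have 6, one semitone wider: augmented.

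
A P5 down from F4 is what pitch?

The fifth takes the letter from F down to B.
Moving 7 semitones down from F4 (the size of a perfect fifth) reaches Bb3.

Bb3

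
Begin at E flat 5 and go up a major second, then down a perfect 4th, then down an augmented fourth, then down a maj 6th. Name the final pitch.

A major second up from Eb5 is F5.
Down a perfect fourth from F5: C5 (5 semitones down).
Down an augmented fourth from C5: Gb4 (6 semitones down).
A major sixth down from Gb4 is Bbb3.

B double-flat 3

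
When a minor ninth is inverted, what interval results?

First reduce the compound minor ninth to its simple form, a minor second.
Inverted interval numbers add to nine, so a second pairs with a seventh (2 + 7 = 9).
And minor becomes major under inversion, so we get a major seventh.

major seventh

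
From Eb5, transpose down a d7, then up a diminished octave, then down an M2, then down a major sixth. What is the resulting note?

Down a diminished seventh from Eb5: F#4 (9 semitones down).
A diminished octave up from F#4 is F5.
Down a major second from F5: Eb5 (2 semitones down).
A major sixth down from Eb5 is Gb4.

Gb4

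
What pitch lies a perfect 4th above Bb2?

Four letter names up from B: E.
A perfect fourth is 5 semitones; 5 semitones up from Bb2 gives Eb3.

Eb3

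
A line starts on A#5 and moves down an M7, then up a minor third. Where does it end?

A#5 down a major seventh → B4 (11 semitones).
Up a minor third from B4: D5 (3 semitones up).

D5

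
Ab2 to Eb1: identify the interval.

Descending from Ab2 to Eb1 is the same interval as ascending Eb1 to Ab2.
E to A spans four letter names (E-F-G-A), plus an octave — that makes it an eleventh of some quality.
The perfect eleventh spans 17 semitones, and Eb1 to Ab2 is exactly 17 semitones — so this is a perfect eleventh.
(Equivalently, a compound perfect fourth: a perfect fourth plus an octave.)

perfect eleventh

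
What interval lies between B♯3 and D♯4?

B to D spans three letter names (B-C-D) — that makes it a third of some quality.
At 3 semitones, B#3→D#4 falls one short of a major third: minor.

minor third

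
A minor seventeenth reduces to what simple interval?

Take out 2 octaves (14 from the number): 17 − 14 = 3.
Quality carries through unchanged, so the simple form is a minor third.

m3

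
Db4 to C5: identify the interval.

D to C spans seven letter names (D-E-F-G-A-B-C) — that makes it a seventh of some quality.
Counting semitones, Db4→C5 is 11, which is the major seventh.

major 7th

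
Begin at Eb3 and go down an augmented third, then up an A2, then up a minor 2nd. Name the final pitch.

Down an augmented third from Eb3: Cbb3 (5 semitones down).
Up an augmented second from Cbb3: Db3 (3 semitones up).
A minor second up from Db3 is Ebb3.

Ebb3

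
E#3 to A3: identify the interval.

d4

E to A spans four letter names (E-F-G-A): a fourth.
A perfect fourth would be 5 semitones; E#3 to A3 is 4, one semitone narrower, so the interval is diminished.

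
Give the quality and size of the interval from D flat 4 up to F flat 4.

D to F spans three letter names (D-E-F) — that makes it a third of some quality.
Db4 to Fb4 is 3 semitones, a half step short of the major third (4), so this is minor.

minor third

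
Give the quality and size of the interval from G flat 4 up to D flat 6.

perfect twelfth

G to D spans five letter names (G-A-B-C-D), plus an octave, so the interval is some kind of twelfth.
Gb4 to Db6 is 19 semitones, matching the perfect twelfth exactly, so the quality is perfect.
(Equivalently, a compound perfect fifth: a perfect fifth plus an octave.)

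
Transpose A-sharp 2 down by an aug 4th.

E 2

Counting four letter names down from A lands on E.
An augmented fourth is 6 semitones; 6 semitones down from A#2 gives E2.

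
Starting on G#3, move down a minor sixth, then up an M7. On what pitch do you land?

A minor sixth down from G#3 is B#2.
B#2 up a major seventh → A##3 (11 semitones).

A##3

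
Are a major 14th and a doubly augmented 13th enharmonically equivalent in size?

Both span 23 semitones: a major fourteenth and a doubly augmented thirteenth are the same chromatic distance.

Yes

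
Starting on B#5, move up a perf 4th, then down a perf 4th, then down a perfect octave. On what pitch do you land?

B#4

A perfect fourth up from B#5 is E#6.
A perfect fourth down from E#6 is B#5.
A perfect octave down from B#5 is B#4.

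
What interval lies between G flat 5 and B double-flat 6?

G to B spans three letter names (G-A-B), plus an octave, so the interval is some kind of tenth.
A major tenth would be 16 semitones, but Gb5 to Bbb6 is 15 — one semitone narrower, making it a minor tenth.
(Equivalently, a compound minor third: a minor third plus an octave.)

minor tenth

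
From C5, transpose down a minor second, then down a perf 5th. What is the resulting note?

Down a minor second from C5: B4 (1 semitone down).
Down a perfect fifth from B4: E4 (7 semitones down).

E4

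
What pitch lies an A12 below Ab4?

Dbb3

Five letters down from A (plus an octave) reaches D.
Moving 20 semitones down from Ab4 (the size of an augmented twelfth) reaches Dbb3.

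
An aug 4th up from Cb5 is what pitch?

F5

Four letter names up from C: F.
An augmented fourth is 6 semitones; 6 semitones up from Cb5 gives F5.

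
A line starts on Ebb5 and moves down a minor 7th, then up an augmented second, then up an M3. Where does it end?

A minor seventh down from Ebb5 is Fb4.
An augmented second up from Fb4 is G4.
G4 up a major third → B4 (4 semitones).

B4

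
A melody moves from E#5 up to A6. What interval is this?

E to A spans four letter names (E-F-G-A), plus an octave: an eleventh.
E#5 to A6 spans 16 semitones — one semitone narrower than the perfect eleventh (17) — giving a diminished eleventh.
(Equivalently, a compound diminished fourth: a diminished fourth plus an octave.)

diminished 11th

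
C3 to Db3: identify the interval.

C to D spans two letter names (C-D), so the interval is some kind of second.
A major second would be 2 semitones, but C3 to Db3 is 1 — one semitone narrower, making it a minor second.

minor second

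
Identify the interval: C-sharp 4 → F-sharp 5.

C to F spans four letter names (C-D-E-F), plus an octave — that makes it an eleventh of some quality.
C#4 to F#5 is 17 semitones, matching the perfect eleventh exactly, so the quality is perfect.
(Equivalently, a compound perfect fourth: a perfect fourth plus an octave.)

perfect eleventh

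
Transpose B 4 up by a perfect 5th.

Counting five letter names up from B lands on F.
A perfect fifth is 7 semitones; 7 semitones up from B4 gives F#5.

F sharp 5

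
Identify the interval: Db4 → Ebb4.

minor second

D to E spans two letter names (D-E): a second.
A major second would be 2 semitones, but Db4 to Ebb4 is 1 — one semitone narrower, making it a minor second.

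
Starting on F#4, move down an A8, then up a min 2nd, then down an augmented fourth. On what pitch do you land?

Dbb3

F#4 down an augmented octave → F3 (13 semitones).
Up a minor second from F3: Gb3 (1 semitone up).
Gb3 down an augmented fourth → Dbb3 (6 semitones).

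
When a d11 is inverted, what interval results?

First reduce the compound diminished eleventh to its simple form, a diminished fourth.
The rule of nine gives the new number: 9 − 4 = 5, so a fourth becomes a fifth.
Quality inverts too: diminished becomes augmented. That makes the inversion an augmented fifth.

augmented fifth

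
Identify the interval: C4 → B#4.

C to B spans seven letter names (C-D-E-F-G-A-B), so the interval is some kind of seventh.
C4 to B#4 spans 12 semitones — one semitone wider than the major seventh (11) — giving an augmented seventh.

A7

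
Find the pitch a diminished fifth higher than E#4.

B4

The fifth takes the letter from E up to B.
Moving 6 semitones up from E#4 (the size of a diminished fifth) reaches B4.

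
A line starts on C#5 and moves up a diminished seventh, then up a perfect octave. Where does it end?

Bb6

A diminished seventh up from C#5 is Bb5.
Bb5 up a perfect octave → Bb6 (12 semitones).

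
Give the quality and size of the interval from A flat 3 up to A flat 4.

A to A is the same letter name, plus an octave, so the interval is some kind of octave.
Ab3 to Ab4 is 12 semitones, matching the perfect octave exactly, so the quality is perfect.

perfect octave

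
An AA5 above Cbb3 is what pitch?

Five letter names up from C: G.
A doubly augmented fifth is 9 semitones; 9 semitones up from Cbb3 gives G3.

G3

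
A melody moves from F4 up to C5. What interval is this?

F to C spans five letter names (F-G-A-B-C) — that makes it a fifth of some quality.
The perfect fifth spans 7 semitones, and F4 to C5 is exactly 7 semitones — so this is a perfect fifth.

perfect 5th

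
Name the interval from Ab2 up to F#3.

A to F spans six letter names (A-B-C-D-E-F), so the interval is some kind of sixth.
Ab2 to F#3 spans 10 semitones — one semitone wider than the major sixth (9) — giving an augmented sixth.

augmented 6th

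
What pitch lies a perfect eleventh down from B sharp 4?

The eleventh's letter: B down four letter names plus an octave → F.
A perfect eleventh spans 17 semitones, so from B#4 the target pitch is F##3.

F double-sharp 3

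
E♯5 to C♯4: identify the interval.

Descending from E#5 to C#4 is the same interval as ascending C#4 to E#5.
C to E spans three letter names (C-D-E), plus an octave: a tenth.
The major tenth spans 16 semitones, and C#4 to E#5 is exactly 16 semitones — so this is a major tenth.
(Equivalently, a compound major third: a major third plus an octave.)

major 10th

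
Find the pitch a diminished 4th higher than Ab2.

Dbb3

Counting four letter names up from A lands on D.
Moving 4 semitones up from Ab2 (the size of a diminished fourth) reaches Dbb3.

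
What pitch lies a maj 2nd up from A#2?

Two letter names up from A: B.
Moving 2 semitones up from A#2 (the size of a major second) reaches B#2.

B#2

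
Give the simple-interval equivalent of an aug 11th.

A4

Subtracting seven from the interval number removes an octave: 11 − 7 = 4.
Quality carries through unchanged, so the simple form is an augmented fourth.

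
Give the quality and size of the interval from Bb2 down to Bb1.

perfect octave

Descending from Bb2 to Bb1 is the same interval as ascending Bb1 to Bb2.
B to B is the same letter name, plus an octave: an octave.
The perfect octave spans 12 semitones, and Bb1 to Bb2 is exactly 12 semitones — so this is a perfect octave.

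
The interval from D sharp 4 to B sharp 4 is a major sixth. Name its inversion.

minor third

Interval numbers invert to sum to nine: 6 + 3 = 9, so a sixth inverts to a third.
And major becomes minor under inversion, so we get a minor third.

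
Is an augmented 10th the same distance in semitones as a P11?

Both span 17 semitones: an augmented tenth and a perfect eleventh are the same chromatic distance.

Yes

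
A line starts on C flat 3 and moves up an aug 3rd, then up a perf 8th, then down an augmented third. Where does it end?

Cb3 up an augmented third → E3 (5 semitones).
Up a perfect octave from E3: E4 (12 semitones up).
Down an augmented third from E4: Cb4 (5 semitones down).

C flat 4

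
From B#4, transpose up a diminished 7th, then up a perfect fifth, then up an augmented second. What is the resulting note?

F##6

B#4 up a diminished seventh → A5 (9 semitones).
Up a perfect fifth from A5: E6 (7 semitones up).
An augmented second up from E6 is F##6.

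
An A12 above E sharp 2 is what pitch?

Counting five letter names plus an octave up from E lands on B.
An augmented twelfth spans 20 semitones, so from E#2 the target pitch is B##3.

B double-sharp 3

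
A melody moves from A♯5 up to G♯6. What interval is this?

A to G spans seven letter names (A-B-C-D-E-F-G) — that makes it a seventh of some quality.
At 10 semitones, A#5→G#6 falls one short of a major seventh: minor.

minor seventh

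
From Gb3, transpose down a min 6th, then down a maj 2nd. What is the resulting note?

Gb3 down a minor sixth → Bb2 (8 semitones).
A major second down from Bb2 is Ab2.

Ab2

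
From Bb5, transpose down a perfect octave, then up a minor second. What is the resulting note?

Bb5 down a perfect octave → Bb4 (12 semitones).
Up a minor second from Bb4: Cb5 (1 semitone up).

Cb5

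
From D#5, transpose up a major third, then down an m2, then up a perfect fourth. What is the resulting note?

A##5

D#5 up a major third → F##5 (4 semitones).
A minor second down from F##5 is E##5.
A perfect fourth up from E##5 is A##5.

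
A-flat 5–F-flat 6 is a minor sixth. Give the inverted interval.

Inverted interval numbers add to nine, so a sixth pairs with a third (6 + 3 = 9).
Quality inverts too: minor becomes major. That makes the inversion a major third.

major 3rd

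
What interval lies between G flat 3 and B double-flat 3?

G to B spans three letter names (G-A-B), so the interval is some kind of third.
At 3 semitones, Gb3→Bbb3 falls one short of a major third: minor.

minor 3rd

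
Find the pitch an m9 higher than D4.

Two letters up from D (plus an octave) reaches E.
A minor ninth is 13 semitones; 13 semitones up from D4 gives Eb5.

Eb5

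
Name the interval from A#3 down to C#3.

Descending from A#3 to C#3 is the same interval as ascending C#3 to A#3.
C to A spans six letter names (C-D-E-F-G-A) — that makes it a sixth of some quality.
C#3 to A#3 is 9 semitones, matching the major sixth exactly, so the quality is major.

major sixth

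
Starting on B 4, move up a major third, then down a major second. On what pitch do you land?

C sharp 5

B4 up a major third → D#5 (4 semitones).
D#5 down a major second → C#5 (2 semitones).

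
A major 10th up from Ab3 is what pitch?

C5

Three letters up from A (plus an octave) reaches C.
A major tenth spans 16 semitones, so from Ab3 the target pitch is C5.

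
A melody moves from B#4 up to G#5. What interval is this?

B to G spans six letter names (B-C-D-E-F-G), so the interval is some kind of sixth.
A major sixth would be 9 semitones, but B#4 to G#5 is 8 — one semitone narrower, making it a minor sixth.

minor 6th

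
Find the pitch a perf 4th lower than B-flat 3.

Four letter names down from B: F.
Moving 5 semitones down from Bb3 (the size of a perfect fourth) reaches F3.

F 3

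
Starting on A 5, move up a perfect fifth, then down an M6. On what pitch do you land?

Up a perfect fifth from A5: E6 (7 semitones up).
Down a major sixth from E6: G5 (9 semitones down).

G 5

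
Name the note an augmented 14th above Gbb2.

Counting seven letter names plus an octave up from G lands on F.
An augmented fourteenth is 24 semitones; 24 semitones up from Gbb2 gives F4.

F4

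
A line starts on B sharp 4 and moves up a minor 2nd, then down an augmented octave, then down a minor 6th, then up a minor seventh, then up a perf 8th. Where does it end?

B#4 up a minor second → C#5 (1 semitone).
An augmented octave down from C#5 is C4.
C4 down a minor sixth → E3 (8 semitones).
E3 up a minor seventh → D4 (10 semitones).
A perfect octave up from D4 is D5.

D 5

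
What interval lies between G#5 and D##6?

augmented 5th

G to D spans five letter names (G-A-B-C-D), so the interval is some kind of fifth.
A perfect fifth would be 7 semitones; G#5 to D##6 is 8, one semitone wider, so the interval is augmented.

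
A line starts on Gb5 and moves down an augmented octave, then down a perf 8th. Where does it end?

An augmented octave down from Gb5 is Gbb4.
A perfect octave down from Gbb4 is Gbb3.

Gbb3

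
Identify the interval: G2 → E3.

major sixth

G to E spans six letter names (G-A-B-C-D-E), so the interval is some kind of sixth.
G2 to E3 is 9 semitones, matching the major sixth exactly, so the quality is major.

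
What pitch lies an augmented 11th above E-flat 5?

Four letters up from E (plus an octave) reaches A.
An augmented eleventh spans 18 semitones, so from Eb5 the target pitch is A6.

A 6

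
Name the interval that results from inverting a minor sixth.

Inverted interval numbers add to nine, so a sixth pairs with a third (6 + 3 = 9).
The quality also flips — minor becomes major — giving a major third.

M3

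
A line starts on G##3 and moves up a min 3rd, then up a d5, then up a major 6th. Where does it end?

D#5

Up a minor third from G##3: B#3 (3 semitones up).
Up a diminished fifth from B#3: F#4 (6 semitones up).
Up a major sixth from F#4: D#5 (9 semitones up).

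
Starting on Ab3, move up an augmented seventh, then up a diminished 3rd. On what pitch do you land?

Bb4

An augmented seventh up from Ab3 is G#4.
Up a diminished third from G#4: Bb4 (2 semitones up).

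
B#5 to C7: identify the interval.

diminished ninth

B to C spans two letter names (B-C), plus an octave, so the interval is some kind of ninth.
A major ninth would be 14 semitones; B#5 to C7 is 12, two semitones narrower, so the interval is diminished.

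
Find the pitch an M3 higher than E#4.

The third takes the letter from E up to G.
A major third spans 4 semitones, so from E#4 the target pitch is G##4.

G##4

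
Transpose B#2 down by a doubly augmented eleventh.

F1

The eleventh's letter: B down four letter names plus an octave → F.
A doubly augmented eleventh is 19 semitones; 19 semitones down from B#2 gives F1.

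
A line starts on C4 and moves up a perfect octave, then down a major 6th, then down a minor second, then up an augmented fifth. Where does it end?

A#4

A perfect octave up from C4 is C5.
A major sixth down from C5 is Eb4.
Eb4 down a minor second → D4 (1 semitone).
Up an augmented fifth from D4: A#4 (8 semitones up).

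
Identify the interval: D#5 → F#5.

D to F spans three letter names (D-E-F) — that makes it a third of some quality.
A major third would be 4 semitones, but D#5 to F#5 is 3 — one semitone narrower, making it a minor third.

m3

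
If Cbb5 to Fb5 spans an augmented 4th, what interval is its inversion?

The rule of nine gives the new number: 9 − 4 = 5, so a fourth becomes a fifth.
And augmented becomes diminished under inversion, so we get a diminished fifth.

d5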